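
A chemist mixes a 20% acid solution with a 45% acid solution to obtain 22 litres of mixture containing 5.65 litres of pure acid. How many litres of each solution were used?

litres of solution A: 17, litres of solution B: 5

Let a = litres of solution A, b = litres of solution B.
  a + b = 22
  (1/5)a + (9/20)b = 113/20
Row-reduce the augmented matrix:
R2 ← R2 − 1/5·R1.
R2 ← R2 / (1/4).
R1 ← R1 − 1·R2.
Reading off the reduced rows gives a = 17, b = 5.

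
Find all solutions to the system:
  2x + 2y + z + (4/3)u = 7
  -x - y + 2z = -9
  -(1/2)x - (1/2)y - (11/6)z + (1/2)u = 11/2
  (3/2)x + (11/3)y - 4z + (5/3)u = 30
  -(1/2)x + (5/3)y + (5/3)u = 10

Row-reduce:
R1 ← R1 / (2).
R2 ← R2 + 1·R1.
R3 ← R3 + 1/2·R1.
R4 ← R4 − 3/2·R1.
R5 ← R5 + 1/2·R1.
Swap R2 and R4.
R2 ← R2 / (13/6).
R1 ← R1 − 1·R2.
R5 ← R5 − 13/6·R2.
R3 ← R3 / (-19/12).
R1 ← R1 − 35/13·R3.
R2 ← R2 + 57/26·R3.
R4 ← R4 − 5/2·R3.
R5 ← R5 − 5·R3.
R4 ← R4 / (113/57).
R1 ← R1 − 1316/741·R4.
R2 ← R2 + 11/13·R4.
R3 ← R3 + 10/19·R4.
R5 ← R5 − 226/57·R4.
Row 5 reduces to 0 = -2, a contradiction. The system is inconsistent.

no solution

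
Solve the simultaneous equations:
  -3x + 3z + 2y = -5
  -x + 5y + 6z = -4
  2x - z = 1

Row-reduce the augmented matrix:
R1 ← R1 / (-3).
R2 ← R2 + 1·R1.
R3 ← R3 − 2·R1.
R2 ← R2 / (13/3).
R1 ← R1 + 2/3·R2.
R3 ← R3 − 4/3·R2.
R3 ← R3 / (-7/13).
R1 ← R1 + 3/13·R3.
R2 ← R2 − 15/13·R3.
Reading off the reduced rows gives x = 2, y = -4, z = 3.

x = 2, y = -4, z = 3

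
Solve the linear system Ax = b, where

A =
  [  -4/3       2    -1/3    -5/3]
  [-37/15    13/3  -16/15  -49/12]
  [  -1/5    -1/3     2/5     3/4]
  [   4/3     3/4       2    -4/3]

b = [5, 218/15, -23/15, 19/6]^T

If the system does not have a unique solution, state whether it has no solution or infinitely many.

no solution

Row-reduce:
R1 ← R1 / (-4/3).
R2 ← R2 + 37/15·R1.
R3 ← R3 + 1/5·R1.
R4 ← R4 − 4/3·R1.
R2 ← R2 / (19/30).
R1 ← R1 + 3/2·R2.
R3 ← R3 + 19/30·R2.
R4 ← R4 − 11/4·R2.
Swap R3 and R4.
R3 ← R3 / (1651/456).
R1 ← R1 + 31/38·R3.
R2 ← R2 + 27/38·R3.
Row 4 reduces to 0 = 3, a contradiction. The system is inconsistent.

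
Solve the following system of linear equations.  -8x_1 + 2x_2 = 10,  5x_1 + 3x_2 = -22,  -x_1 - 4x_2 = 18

no solution

Row-reduce:
R1 ← R1 / (-8).
R2 ← R2 − 5·R1.
R3 ← R3 + 1·R1.
R2 ← R2 / (17/4).
R1 ← R1 + 1/4·R2.
R3 ← R3 + 17/4·R2.
Row 3 reduces to 0 = 1, a contradiction. The system is inconsistent.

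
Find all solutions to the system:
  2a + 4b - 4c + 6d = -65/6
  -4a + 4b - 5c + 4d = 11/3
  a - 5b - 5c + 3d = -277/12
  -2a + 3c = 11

Row-reduce the augmented matrix:
R1 ← R1 / (2).
R2 ← R2 + 4·R1.
R3 ← R3 − 1·R1.
R4 ← R4 + 2·R1.
R2 ← R2 / (12).
R1 ← R1 − 2·R2.
R3 ← R3 + 7·R2.
R4 ← R4 − 4·R2.
R3 ← R3 / (-127/12).
R1 ← R1 − 1/6·R3.
R2 ← R2 + 13/12·R3.
R4 ← R4 − 10/3·R3.
R4 ← R4 / (458/127).
R1 ← R1 − 61/127·R4.
R2 ← R2 − 48/127·R4.
R3 ← R3 + 112/127·R4.
Reading off the reduced rows gives a = -5/2, b = 5/3, c = 2, d = -3/4.

a = -5/2, b = 5/3, c = 2, d = -3/4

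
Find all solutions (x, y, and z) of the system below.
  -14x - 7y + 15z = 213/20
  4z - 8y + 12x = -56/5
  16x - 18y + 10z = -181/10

x = -3/5, y = 3/4, z = 1/2

Row-reduce the augmented matrix:
R1 ← R1 / (-14).
R2 ← R2 − 12·R1.
R3 ← R3 − 16·R1.
R2 ← R2 / (-14).
R1 ← R1 − 1/2·R2.
R3 ← R3 + 26·R2.
R3 ← R3 / (-204/49).
R1 ← R1 + 23/49·R3.
R2 ← R2 + 59/49·R3.
Reading off the reduced rows gives x = -3/5, y = 3/4, z = 1/2.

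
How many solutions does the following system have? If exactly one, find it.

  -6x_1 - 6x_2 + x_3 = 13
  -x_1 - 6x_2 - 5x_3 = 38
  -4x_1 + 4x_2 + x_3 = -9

x_1 = -1, x_2 = -2, x_3 = -5

Row-reduce the augmented matrix:
R1 ← R1 / (-6).
R2 ← R2 + 1·R1.
R3 ← R3 + 4·R1.
R2 ← R2 / (-5).
R1 ← R1 − 1·R2.
R3 ← R3 − 8·R2.
R3 ← R3 / (-119/15).
R1 ← R1 + 6/5·R3.
R2 ← R2 − 31/30·R3.
Reading off the reduced rows gives x_1 = -1, x_2 = -2, x_3 = -5.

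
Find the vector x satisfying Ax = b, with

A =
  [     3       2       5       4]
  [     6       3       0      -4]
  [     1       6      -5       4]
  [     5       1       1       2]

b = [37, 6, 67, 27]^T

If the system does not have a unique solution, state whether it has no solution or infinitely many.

x_1 = 2, x_2 = 6, x_3 = -1, x_4 = 6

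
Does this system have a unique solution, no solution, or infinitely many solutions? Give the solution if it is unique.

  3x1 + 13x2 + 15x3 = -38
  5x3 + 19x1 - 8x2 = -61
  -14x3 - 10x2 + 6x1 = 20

x1 = -2, x2 = 1, x3 = -3

Row-reduce the augmented matrix:
R1 ← R1 / (3).
R2 ← R2 − 19·R1.
R3 ← R3 − 6·R1.
R2 ← R2 / (-271/3).
R1 ← R1 − 13/3·R2.
R3 ← R3 + 36·R2.
R3 ← R3 / (-2204/271).
R1 ← R1 − 185/271·R3.
R2 ← R2 − 270/271·R3.
Reading off the reduced rows gives x1 = -2, x2 = 1, x3 = -3.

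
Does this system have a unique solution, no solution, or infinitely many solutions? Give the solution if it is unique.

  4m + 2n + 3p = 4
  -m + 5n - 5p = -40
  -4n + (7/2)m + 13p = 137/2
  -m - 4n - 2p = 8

no solution

Row-reduce:
R1 ← R1 / (4).
R2 ← R2 + 1·R1.
R3 ← R3 − 7/2·R1.
R4 ← R4 + 1·R1.
R2 ← R2 / (11/2).
R1 ← R1 − 1/2·R2.
R3 ← R3 + 23/4·R2.
R4 ← R4 + 7/2·R2.
R3 ← R3 / (261/44).
R1 ← R1 − 25/22·R3.
R2 ← R2 + 17/22·R3.
R4 ← R4 + 87/22·R3.
Row 4 reduces to 0 = 1/3, a contradiction. The system is inconsistent.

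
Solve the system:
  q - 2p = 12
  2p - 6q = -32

Row-reduce the augmented matrix:
R1 ← R1 / (-2).
R2 ← R2 − 2·R1.
R2 ← R2 / (-5).
R1 ← R1 + 1/2·R2.
Reading off the reduced rows gives p = -4, q = 4.

p = -4, q = 4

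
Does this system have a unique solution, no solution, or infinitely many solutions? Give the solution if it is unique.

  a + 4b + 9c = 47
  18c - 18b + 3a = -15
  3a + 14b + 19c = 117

Row-reduce the augmented matrix:
R2 ← R2 − 3·R1.
R3 ← R3 − 3·R1.
R2 ← R2 / (-30).
R1 ← R1 − 4·R2.
R3 ← R3 − 2·R2.
R3 ← R3 / (-43/5).
R1 ← R1 − 39/5·R3.
R2 ← R2 − 3/10·R3.
Reading off the reduced rows gives a = -5, b = 4, c = 4.

a = -5, b = 4, c = 4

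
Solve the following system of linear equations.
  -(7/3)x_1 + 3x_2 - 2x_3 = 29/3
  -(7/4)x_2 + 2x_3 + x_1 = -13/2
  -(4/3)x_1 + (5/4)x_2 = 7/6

no solution

Row-reduce:
R1 ← R1 / (-7/3).
R2 ← R2 − 1·R1.
R3 ← R3 + 4/3·R1.
R2 ← R2 / (-13/28).
R1 ← R1 + 9/7·R2.
R3 ← R3 + 13/28·R2.
Row 3 reduces to 0 = -2, a contradiction. The system is inconsistent.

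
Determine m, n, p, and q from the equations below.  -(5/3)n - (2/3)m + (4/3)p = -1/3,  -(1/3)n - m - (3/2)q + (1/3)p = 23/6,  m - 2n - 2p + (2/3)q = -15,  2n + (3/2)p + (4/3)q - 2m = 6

Row-reduce the augmented matrix:
R1 ← R1 / (-2/3).
R2 ← R2 + 1·R1.
R3 ← R3 − 1·R1.
R4 ← R4 + 2·R1.
R2 ← R2 / (13/6).
R1 ← R1 − 5/2·R2.
R3 ← R3 + 9/2·R2.
R4 ← R4 − 7·R2.
R3 ← R3 / (-45/13).
R1 ← R1 + 1/13·R3.
R2 ← R2 + 10/13·R3.
R4 ← R4 − 75/26·R3.
R4 ← R4 / (149/36).
R1 ← R1 − 241/135·R4.
R2 ← R2 + 4/27·R4.
R3 ← R3 − 191/270·R4.
Reading off the reduced rows gives m = 1, n = 3, p = 4, q = -3.

m = 1, n = 3, p = 4, q = -3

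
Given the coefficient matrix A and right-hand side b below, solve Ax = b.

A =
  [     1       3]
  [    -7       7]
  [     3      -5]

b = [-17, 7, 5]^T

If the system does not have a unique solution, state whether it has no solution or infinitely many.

x_1 = -5, x_2 = -4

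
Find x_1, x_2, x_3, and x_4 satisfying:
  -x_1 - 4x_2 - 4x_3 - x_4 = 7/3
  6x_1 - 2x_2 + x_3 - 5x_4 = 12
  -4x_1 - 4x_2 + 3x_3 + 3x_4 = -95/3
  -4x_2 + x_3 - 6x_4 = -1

x_1 = 5/3, x_2 = 5/2, x_3 = -3, x_4 = -2

Row-reduce the augmented matrix:
R1 ← R1 / (-1).
R2 ← R2 − 6·R1.
R3 ← R3 + 4·R1.
R2 ← R2 / (-26).
R1 ← R1 − 4·R2.
R3 ← R3 − 12·R2.
R4 ← R4 + 4·R2.
R3 ← R3 / (109/13).
R1 ← R1 − 6/13·R3.
R2 ← R2 − 23/26·R3.
R4 ← R4 − 59/13·R3.
R4 ← R4 / (-583/109).
R1 ← R1 + 87/109·R4.
R2 ← R2 − 24/109·R4.
R3 ← R3 − 25/109·R4.
Reading off the reduced rows gives x_1 = 5/3, x_2 = 5/2, x_3 = -3, x_4 = -2.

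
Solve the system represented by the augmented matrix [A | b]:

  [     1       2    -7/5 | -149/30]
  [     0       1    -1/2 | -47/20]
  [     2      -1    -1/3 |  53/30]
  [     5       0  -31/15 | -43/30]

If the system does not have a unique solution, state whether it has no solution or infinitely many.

x_1 = 1/3, x_2 = -8/5, x_3 = 3/2

Row-reduce the augmented matrix:
R3 ← R3 − 2·R1.
R4 ← R4 − 5·R1.
R1 ← R1 − 2·R2.
R3 ← R3 + 5·R2.
R4 ← R4 + 10·R2.
R3 ← R3 / (-1/30).
R1 ← R1 + 2/5·R3.
R2 ← R2 + 1/2·R3.
R4 ← R4 + 1/15·R3.
R4 reduces to 0 = 0, so the extra equation is consistent.
Reading off the reduced rows gives x_1 = 1/3, x_2 = -8/5, x_3 = 3/2.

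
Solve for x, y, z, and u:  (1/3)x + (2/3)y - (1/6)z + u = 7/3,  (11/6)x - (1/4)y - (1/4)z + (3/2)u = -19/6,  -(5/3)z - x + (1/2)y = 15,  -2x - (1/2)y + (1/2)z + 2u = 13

x = -5, y = 0, z = -6, u = 3

Row-reduce the augmented matrix:
R1 ← R1 / (1/3).
R2 ← R2 − 11/6·R1.
R3 ← R3 + 1·R1.
R4 ← R4 + 2·R1.
R2 ← R2 / (-47/12).
R1 ← R1 − 2·R2.
R3 ← R3 − 5/2·R2.
R4 ← R4 − 7/2·R2.
R3 ← R3 / (-491/282).
R1 ← R1 + 15/94·R3.
R2 ← R2 + 8/47·R3.
R4 ← R4 − 9/94·R3.
R4 ← R4 / (2185/491).
R1 ← R1 − 450/491·R4.
R2 ← R2 − 480/491·R4.
R3 ← R3 + 126/491·R4.
Reading off the reduced rows gives x = -5, y = 0, z = -6, u = 3.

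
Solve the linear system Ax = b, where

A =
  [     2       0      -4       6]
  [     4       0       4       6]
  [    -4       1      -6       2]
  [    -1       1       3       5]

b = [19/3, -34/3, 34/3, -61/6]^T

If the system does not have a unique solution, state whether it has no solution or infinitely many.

x_1 = 1/2, x_2 = 2/3, x_3 = -7/3, x_4 = -2/3

Row-reduce the augmented matrix:
R1 ← R1 / (2).
R2 ← R2 − 4·R1.
R3 ← R3 + 4·R1.
R4 ← R4 + 1·R1.
Swap R2 and R3.
R4 ← R4 − 1·R2.
R3 ← R3 / (12).
R1 ← R1 + 2·R3.
R2 ← R2 + 14·R3.
R4 ← R4 − 15·R3.
R4 ← R4 / (3/2).
R1 ← R1 − 2·R4.
R2 ← R2 − 7·R4.
R3 ← R3 + 1/2·R4.
Reading off the reduced rows gives x_1 = 1/2, x_2 = 2/3, x_3 = -7/3, x_4 = -2/3.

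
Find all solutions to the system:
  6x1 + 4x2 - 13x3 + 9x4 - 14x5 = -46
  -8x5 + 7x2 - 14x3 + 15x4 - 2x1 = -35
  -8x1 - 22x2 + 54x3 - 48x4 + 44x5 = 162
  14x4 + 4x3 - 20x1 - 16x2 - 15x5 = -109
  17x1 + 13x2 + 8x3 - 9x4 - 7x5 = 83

Row-reduce:
R1 ← R1 / (6).
R2 ← R2 + 2·R1.
R3 ← R3 + 8·R1.
R4 ← R4 + 20·R1.
R5 ← R5 − 17·R1.
R2 ← R2 / (25/3).
R1 ← R1 − 2/3·R2.
R3 ← R3 + 50/3·R2.
R4 ← R4 + 8/3·R2.
R5 ← R5 − 5/3·R2.
Swap R3 and R4.
R3 ← R3 / (-226/5).
R1 ← R1 + 7/10·R3.
R2 ← R2 + 11/5·R3.
R5 ← R5 − 97/2·R3.
Swap R4 and R5.
R4 ← R4 / (17281/1130).
R1 ← R1 + 803/1130·R4.
R2 ← R2 + 148/565·R4.
R3 ← R3 + 622/565·R4.
Rank is 4 with 5 unknowns, leaving x5 free.

infinitely many solutions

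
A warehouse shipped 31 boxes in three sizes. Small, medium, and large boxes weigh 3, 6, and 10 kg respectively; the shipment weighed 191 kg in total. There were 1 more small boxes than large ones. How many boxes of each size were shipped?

small boxes: 9, medium boxes: 14, large boxes: 8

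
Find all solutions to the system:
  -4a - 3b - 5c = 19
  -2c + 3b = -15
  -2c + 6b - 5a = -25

a = -1, b = -5, c = 0

Row-reduce the augmented matrix:
R1 ← R1 / (-4).
R3 ← R3 + 5·R1.
R2 ← R2 / (3).
R1 ← R1 − 3/4·R2.
R3 ← R3 − 39/4·R2.
R3 ← R3 / (43/4).
R1 ← R1 − 7/4·R3.
R2 ← R2 + 2/3·R3.
Reading off the reduced rows gives a = -1, b = -5, c = 0.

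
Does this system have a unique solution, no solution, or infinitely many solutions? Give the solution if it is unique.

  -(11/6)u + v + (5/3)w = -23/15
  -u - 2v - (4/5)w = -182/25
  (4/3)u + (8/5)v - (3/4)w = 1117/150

u = 2, v = 14/5, w = -2/5

Row-reduce the augmented matrix:
R1 ← R1 / (-11/6).
R2 ← R2 + 1·R1.
R3 ← R3 − 4/3·R1.
R2 ← R2 / (-28/11).
R1 ← R1 + 6/11·R2.
R3 ← R3 − 128/55·R2.
R3 ← R3 / (-2311/2100).
R1 ← R1 + 19/35·R3.
R2 ← R2 − 47/70·R3.
Reading off the reduced rows gives u = 2, v = 14/5, w = -2/5.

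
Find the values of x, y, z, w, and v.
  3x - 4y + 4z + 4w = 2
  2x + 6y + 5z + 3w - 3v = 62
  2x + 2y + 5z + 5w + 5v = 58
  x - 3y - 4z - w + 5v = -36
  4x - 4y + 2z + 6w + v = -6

x = -2, y = 6, z = 6, w = 2, v = 2

Row-reduce the augmented matrix:
R1 ← R1 / (3).
R2 ← R2 − 2·R1.
R3 ← R3 − 2·R1.
R4 ← R4 − 1·R1.
R5 ← R5 − 4·R1.
R2 ← R2 / (26/3).
R1 ← R1 + 4/3·R2.
R3 ← R3 − 14/3·R2.
R4 ← R4 + 5/3·R2.
R5 ← R5 − 4/3·R2.
R3 ← R3 / (14/13).
R1 ← R1 − 22/13·R3.
R2 ← R2 − 7/26·R3.
R4 ← R4 + 127/26·R3.
R5 ← R5 + 48/13·R3.
R4 ← R4 / (15/2).
R1 ← R1 + 2·R4.
R2 ← R2 + 1/2·R4.
R3 ← R3 − 2·R4.
R5 ← R5 − 8·R4.
R5 ← R5 / (-1321/105).
R1 ← R1 + 176/105·R5.
R2 ← R2 − 31/105·R5.
R3 ← R3 + 319/105·R5.
R4 ← R4 − 482/105·R5.
Reading off the reduced rows gives x = -2, y = 6, z = 6, w = 2, v = 2.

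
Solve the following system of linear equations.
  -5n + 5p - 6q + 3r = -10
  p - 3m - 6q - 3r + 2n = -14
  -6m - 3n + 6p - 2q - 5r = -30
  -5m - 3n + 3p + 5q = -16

infinitely many solutions

Row-reduce:
Swap R1 and R2.
R1 ← R1 / (-3).
R3 ← R3 + 6·R1.
R4 ← R4 + 5·R1.
R2 ← R2 / (-5).
R1 ← R1 + 2/3·R2.
R3 ← R3 + 7·R2.
R4 ← R4 + 19/3·R2.
R3 ← R3 / (-3).
R1 ← R1 + 1·R3.
R2 ← R2 + 1·R3.
R4 ← R4 + 5·R3.
R4 ← R4 / (-121/15).
R1 ← R1 + 10/3·R4.
R2 ← R2 + 74/15·R4.
R3 ← R3 + 92/15·R4.
Rank is 4 with 5 unknowns, leaving r free.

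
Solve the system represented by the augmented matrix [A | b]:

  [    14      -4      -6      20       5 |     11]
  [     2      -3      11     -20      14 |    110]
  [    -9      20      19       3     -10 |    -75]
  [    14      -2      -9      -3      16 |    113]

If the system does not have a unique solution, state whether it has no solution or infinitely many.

Row-reduce:
R1 ← R1 / (14).
R2 ← R2 − 2·R1.
R3 ← R3 + 9·R1.
R4 ← R4 − 14·R1.
R2 ← R2 / (-17/7).
R1 ← R1 + 2/7·R2.
R3 ← R3 − 122/7·R2.
R4 ← R4 − 2·R2.
R3 ← R3 / (1704/17).
R1 ← R1 + 31/17·R3.
R2 ← R2 + 83/17·R3.
R4 ← R4 − 115/17·R3.
R4 ← R4 / (-54227/1704).
R1 ← R1 − 2423/1704·R4.
R2 ← R2 − 3739/1704·R4.
R3 ← R3 + 2519/1704·R4.
Rank is 4 with 5 unknowns, leaving x_5 free.

infinitely many solutions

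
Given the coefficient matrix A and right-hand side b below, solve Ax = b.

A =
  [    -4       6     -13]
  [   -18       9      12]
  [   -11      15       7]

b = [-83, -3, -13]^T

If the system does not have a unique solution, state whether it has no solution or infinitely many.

Row-reduce the augmented matrix:
R1 ← R1 / (-4).
R2 ← R2 + 18·R1.
R3 ← R3 + 11·R1.
R2 ← R2 / (-18).
R1 ← R1 + 3/2·R2.
R3 ← R3 + 3/2·R2.
R3 ← R3 / (295/8).
R1 ← R1 + 21/8·R3.
R2 ← R2 + 47/12·R3.
Reading off the reduced rows gives x_1 = 3, x_2 = -1, x_3 = 5.

x_1 = 3, x_2 = -1, x_3 = 5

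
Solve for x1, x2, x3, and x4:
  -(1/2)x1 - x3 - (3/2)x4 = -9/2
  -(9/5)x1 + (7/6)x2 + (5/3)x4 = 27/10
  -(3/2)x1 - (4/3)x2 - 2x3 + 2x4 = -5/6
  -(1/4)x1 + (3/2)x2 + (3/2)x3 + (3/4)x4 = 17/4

Row-reduce the augmented matrix:
R1 ← R1 / (-1/2).
R2 ← R2 + 9/5·R1.
R3 ← R3 + 3/2·R1.
R4 ← R4 + 1/4·R1.
R2 ← R2 / (7/6).
R3 ← R3 + 4/3·R2.
R4 ← R4 − 3/2·R2.
R3 ← R3 / (179/35).
R1 ← R1 − 2·R3.
R2 ← R2 − 108/35·R3.
R4 ← R4 + 92/35·R3.
R4 ← R4 / (-101/1074).
R1 ← R1 + 1450/537·R4.
R2 ← R2 + 490/179·R4.
R3 ← R3 − 3061/1074·R4.
Reading off the reduced rows gives x1 = 1, x2 = 1, x3 = 1, x4 = 2.

x1 = 1, x2 = 1, x3 = 1, x4 = 2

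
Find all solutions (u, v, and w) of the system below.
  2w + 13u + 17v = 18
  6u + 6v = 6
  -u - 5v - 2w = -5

Row-reduce:
R1 ← R1 / (13).
R2 ← R2 − 6·R1.
R3 ← R3 + 1·R1.
R2 ← R2 / (-24/13).
R1 ← R1 − 17/13·R2.
R3 ← R3 + 48/13·R2.
Row 3 reduces to 0 = 1, a contradiction. The system is inconsistent.

no solution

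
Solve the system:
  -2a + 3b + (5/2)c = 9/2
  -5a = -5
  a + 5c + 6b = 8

Row-reduce:
R1 ← R1 / (-2).
R2 ← R2 + 5·R1.
R3 ← R3 − 1·R1.
R2 ← R2 / (-15/2).
R1 ← R1 + 3/2·R2.
R3 ← R3 − 15/2·R2.
Row 3 reduces to 0 = -6, a contradiction. The system is inconsistent.

no solution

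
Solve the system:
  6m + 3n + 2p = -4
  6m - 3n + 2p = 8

Row-reduce:
R1 ← R1 / (6).
R2 ← R2 − 6·R1.
R2 ← R2 / (-6).
R1 ← R1 − 1/2·R2.
Rank is 2 with 3 unknowns, leaving p free.

infinitely many solutions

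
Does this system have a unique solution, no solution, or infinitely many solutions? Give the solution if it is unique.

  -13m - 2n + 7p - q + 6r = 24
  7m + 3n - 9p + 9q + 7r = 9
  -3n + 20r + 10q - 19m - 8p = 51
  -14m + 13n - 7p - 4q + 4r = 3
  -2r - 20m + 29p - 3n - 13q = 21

Row-reduce:
R1 ← R1 / (-13).
R2 ← R2 − 7·R1.
R3 ← R3 + 19·R1.
R4 ← R4 + 14·R1.
R5 ← R5 + 20·R1.
R2 ← R2 / (25/13).
R1 ← R1 − 2/13·R2.
R3 ← R3 + 1/13·R2.
R4 ← R4 − 197/13·R2.
R5 ← R5 − 1/13·R2.
R3 ← R3 / (-461/25).
R1 ← R1 + 3/25·R3.
R2 ← R2 + 68/25·R3.
R4 ← R4 − 667/25·R3.
R5 ← R5 − 461/25·R3.
R4 ← R4 / (-24215/461).
R1 ← R1 + 312/461·R4.
R2 ← R2 − 1226/461·R4.
R3 ← R3 + 295/461·R4.
Rank is 4 with 5 unknowns, leaving r free.

infinitely many solutions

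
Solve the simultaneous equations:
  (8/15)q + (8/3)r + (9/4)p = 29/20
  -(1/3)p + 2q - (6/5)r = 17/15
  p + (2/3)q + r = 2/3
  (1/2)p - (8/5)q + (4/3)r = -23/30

no solution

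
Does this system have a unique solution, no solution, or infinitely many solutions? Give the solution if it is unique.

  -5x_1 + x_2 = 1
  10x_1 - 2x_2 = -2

Row-reduce:
R1 ← R1 / (-5).
R2 ← R2 − 10·R1.
Rank is 1 with 2 unknowns, leaving x_2 free.

infinitely many solutions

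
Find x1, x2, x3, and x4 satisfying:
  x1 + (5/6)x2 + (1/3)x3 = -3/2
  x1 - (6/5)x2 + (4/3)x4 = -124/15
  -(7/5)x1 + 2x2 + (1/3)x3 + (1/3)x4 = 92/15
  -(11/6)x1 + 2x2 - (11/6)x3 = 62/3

x1 = -2, x2 = 3, x3 = -6, x4 = -2

Row-reduce the augmented matrix:
R2 ← R2 − 1·R1.
R3 ← R3 + 7/5·R1.
R4 ← R4 + 11/6·R1.
R2 ← R2 / (-61/30).
R1 ← R1 − 5/6·R2.
R3 ← R3 − 19/6·R2.
R4 ← R4 − 127/36·R2.
R3 ← R3 / (257/915).
R1 ← R1 − 12/61·R3.
R2 ← R2 − 10/61·R3.
R4 ← R4 + 659/366·R3.
R4 ← R4 / (82165/4626).
R1 ← R1 + 880/771·R4.
R2 ← R2 + 530/257·R4.
R3 ← R3 − 2205/257·R4.
Reading off the reduced rows gives x1 = -2, x2 = 3, x3 = -6, x4 = -2.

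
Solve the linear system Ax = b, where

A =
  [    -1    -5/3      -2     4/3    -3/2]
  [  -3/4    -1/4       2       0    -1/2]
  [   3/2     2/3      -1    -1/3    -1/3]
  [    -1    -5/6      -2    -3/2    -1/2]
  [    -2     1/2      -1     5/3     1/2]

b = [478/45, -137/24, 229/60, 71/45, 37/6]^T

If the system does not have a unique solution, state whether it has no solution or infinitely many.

x_1 = 1/2, x_2 = 2/3, x_3 = -3, x_4 = 14/5, x_5 = -5/3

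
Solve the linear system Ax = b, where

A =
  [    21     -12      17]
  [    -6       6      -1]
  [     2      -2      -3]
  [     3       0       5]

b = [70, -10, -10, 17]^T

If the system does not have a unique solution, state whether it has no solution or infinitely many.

no solution

Row-reduce:
R1 ← R1 / (21).
R2 ← R2 + 6·R1.
R3 ← R3 − 2·R1.
R4 ← R4 − 3·R1.
R2 ← R2 / (18/7).
R1 ← R1 + 4/7·R2.
R3 ← R3 + 6/7·R2.
R4 ← R4 − 12/7·R2.
R3 ← R3 / (-10/3).
R1 ← R1 − 5/3·R3.
R2 ← R2 − 3/2·R3.
Row 4 reduces to 0 = 1/3, a contradiction. The system is inconsistent.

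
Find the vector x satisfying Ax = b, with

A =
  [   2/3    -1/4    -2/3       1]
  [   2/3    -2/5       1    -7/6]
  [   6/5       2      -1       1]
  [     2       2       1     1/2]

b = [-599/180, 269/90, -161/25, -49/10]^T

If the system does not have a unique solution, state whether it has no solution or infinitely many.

x_1 = -6/5, x_2 = -1, x_3 = 2/3, x_4 = -7/3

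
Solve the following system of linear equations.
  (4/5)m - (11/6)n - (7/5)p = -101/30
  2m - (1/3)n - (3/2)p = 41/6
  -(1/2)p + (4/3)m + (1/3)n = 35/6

m = 2, n = 5, p = -3

Row-reduce the augmented matrix:
R1 ← R1 / (4/5).
R2 ← R2 − 2·R1.
R3 ← R3 − 4/3·R1.
R2 ← R2 / (17/4).
R1 ← R1 + 55/24·R2.
R3 ← R3 − 61/18·R2.
R3 ← R3 / (73/306).
R1 ← R1 + 137/204·R3.
R2 ← R2 − 8/17·R3.
Reading off the reduced rows gives m = 2, n = 5, p = -3.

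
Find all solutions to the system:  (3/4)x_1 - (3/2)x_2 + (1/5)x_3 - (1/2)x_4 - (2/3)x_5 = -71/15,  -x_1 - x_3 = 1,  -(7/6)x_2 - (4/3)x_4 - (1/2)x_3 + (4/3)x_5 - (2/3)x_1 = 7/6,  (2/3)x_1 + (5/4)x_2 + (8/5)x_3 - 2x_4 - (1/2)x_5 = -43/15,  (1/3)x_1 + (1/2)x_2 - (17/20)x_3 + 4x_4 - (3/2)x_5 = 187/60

Row-reduce:
R1 ← R1 / (3/4).
R2 ← R2 + 1·R1.
R3 ← R3 + 2/3·R1.
R4 ← R4 − 2/3·R1.
R5 ← R5 − 1/3·R1.
R2 ← R2 / (-2).
R1 ← R1 + 2·R2.
R3 ← R3 + 5/2·R2.
R4 ← R4 − 31/12·R2.
R5 ← R5 − 7/6·R2.
R3 ← R3 / (107/180).
R1 ← R1 − 1·R3.
R2 ← R2 − 11/30·R3.
R4 ← R4 − 19/40·R3.
R5 ← R5 + 41/30·R3.
R4 ← R4 / (-1067/642).
R1 ← R1 − 170/107·R4.
R2 ← R2 − 98/107·R4.
R3 ← R3 + 170/107·R4.
R5 ← R5 − 1067/642·R4.
Row 5 reduces to 0 = 2, a contradiction. The system is inconsistent.

no solution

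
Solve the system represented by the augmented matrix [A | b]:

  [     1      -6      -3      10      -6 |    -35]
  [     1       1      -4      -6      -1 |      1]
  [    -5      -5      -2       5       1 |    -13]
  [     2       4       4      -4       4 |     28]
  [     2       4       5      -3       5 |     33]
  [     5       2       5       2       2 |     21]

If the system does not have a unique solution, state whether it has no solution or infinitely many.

x_1 = 2, x_2 = 5, x_3 = -3, x_4 = 2, x_5 = 6

Row-reduce the augmented matrix:
R2 ← R2 − 1·R1.
R3 ← R3 + 5·R1.
R4 ← R4 − 2·R1.
R5 ← R5 − 2·R1.
R6 ← R6 − 5·R1.
R2 ← R2 / (7).
R1 ← R1 + 6·R2.
R3 ← R3 + 35·R2.
R4 ← R4 − 16·R2.
R5 ← R5 − 16·R2.
R6 ← R6 − 32·R2.
R3 ← R3 / (-22).
R1 ← R1 + 27/7·R3.
R2 ← R2 + 1/7·R3.
R4 ← R4 − 86/7·R3.
R5 ← R5 − 93/7·R3.
R6 ← R6 − 172/7·R3.
R4 ← R4 / (-107/77).
R1 ← R1 − 103/154·R4.
R2 ← R2 + 327/154·R4.
R3 ← R3 − 25/22·R4.
R5 ← R5 + 235/154·R4.
R6 ← R6 + 214/77·R4.
R5 ← R5 / (63/107).
R1 ← R1 − 12/107·R5.
R2 ← R2 + 303/107·R5.
R3 ← R3 − 224/107·R5.
R4 ← R4 + 180/107·R5.
R6 reduces to 0 = 0, so the extra equation is consistent.
Reading off the reduced rows gives x_1 = 2, x_2 = 5, x_3 = -3, x_4 = 2, x_5 = 6.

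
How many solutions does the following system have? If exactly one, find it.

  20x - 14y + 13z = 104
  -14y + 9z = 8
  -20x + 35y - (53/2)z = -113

Row-reduce:
R1 ← R1 / (20).
R3 ← R3 + 20·R1.
R2 ← R2 / (-14).
R1 ← R1 + 7/10·R2.
R3 ← R3 − 21·R2.
Row 3 reduces to 0 = 3, a contradiction. The system is inconsistent.

no solution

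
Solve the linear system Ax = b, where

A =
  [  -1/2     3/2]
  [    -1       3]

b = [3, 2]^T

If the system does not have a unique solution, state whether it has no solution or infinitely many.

Row-reduce:
R1 ← R1 / (-1/2).
R2 ← R2 + 1·R1.
Row 2 reduces to 0 = -4, a contradiction. The system is inconsistent.

no solution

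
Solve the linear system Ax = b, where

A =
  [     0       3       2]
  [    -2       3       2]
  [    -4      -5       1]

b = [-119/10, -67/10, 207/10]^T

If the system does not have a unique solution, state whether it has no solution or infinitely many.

x_1 = -13/5, x_2 = -5/2, x_3 = -11/5

Row-reduce the augmented matrix:
Swap R1 and R2.
R1 ← R1 / (-2).
R3 ← R3 + 4·R1.
R2 ← R2 / (3).
R1 ← R1 + 3/2·R2.
R3 ← R3 + 11·R2.
R3 ← R3 / (13/3).
R2 ← R2 − 2/3·R3.
Reading off the reduced rows gives x_1 = -13/5, x_2 = -5/2, x_3 = -11/5.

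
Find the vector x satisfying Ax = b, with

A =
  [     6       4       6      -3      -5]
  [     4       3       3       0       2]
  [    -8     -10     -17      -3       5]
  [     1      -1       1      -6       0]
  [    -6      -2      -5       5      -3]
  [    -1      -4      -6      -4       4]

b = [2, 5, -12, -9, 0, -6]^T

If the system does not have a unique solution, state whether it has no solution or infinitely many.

x_1 = 2, x_2 = -1, x_3 = 0, x_4 = 2, x_5 = 0

Row-reduce the augmented matrix:
R1 ← R1 / (6).
R2 ← R2 − 4·R1.
R3 ← R3 + 8·R1.
R4 ← R4 − 1·R1.
R5 ← R5 + 6·R1.
R6 ← R6 + 1·R1.
R2 ← R2 / (1/3).
R1 ← R1 − 2/3·R2.
R3 ← R3 + 14/3·R2.
R4 ← R4 + 5/3·R2.
R5 ← R5 − 2·R2.
R6 ← R6 + 10/3·R2.
R3 ← R3 / (-23).
R1 ← R1 − 3·R3.
R2 ← R2 + 3·R3.
R4 ← R4 + 5·R3.
R5 ← R5 − 7·R3.
R6 ← R6 + 15·R3.
R4 ← R4 / (-3/46).
R1 ← R1 + 81/46·R4.
R2 ← R2 − 75/23·R4.
R3 ← R3 + 21/23·R4.
R5 ← R5 + 83/23·R4.
R6 ← R6 − 83/46·R4.
R5 ← R5 / (-1984/3).
R1 ← R1 + 316·R5.
R2 ← R2 − 588·R5.
R3 ← R3 + 166·R5.
R4 ← R4 + 535/3·R5.
R6 ← R6 − 992/3·R5.
R6 reduces to 0 = 0, so the extra equation is consistent.
Reading off the reduced rows gives x_1 = 2, x_2 = -1, x_3 = 0, x_4 = 2, x_5 = 0.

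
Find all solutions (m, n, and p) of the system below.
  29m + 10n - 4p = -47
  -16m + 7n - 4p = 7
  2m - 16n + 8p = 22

Row-reduce:
R1 ← R1 / (29).
R2 ← R2 + 16·R1.
R3 ← R3 − 2·R1.
R2 ← R2 / (363/29).
R1 ← R1 − 10/29·R2.
R3 ← R3 + 484/29·R2.
Rank is 2 with 3 unknowns, leaving p free.

infinitely many solutions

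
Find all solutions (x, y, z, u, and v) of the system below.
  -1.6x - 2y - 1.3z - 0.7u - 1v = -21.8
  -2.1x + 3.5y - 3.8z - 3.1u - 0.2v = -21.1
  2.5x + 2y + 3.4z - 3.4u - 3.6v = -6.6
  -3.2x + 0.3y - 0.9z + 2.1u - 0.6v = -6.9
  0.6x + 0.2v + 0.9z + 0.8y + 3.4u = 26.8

x = 6, y = 3, z = 0, u = 6, v = 2

Row-reduce the augmented matrix:
R1 ← R1 / (-8/5).
R2 ← R2 + 21/10·R1.
R3 ← R3 − 5/2·R1.
R4 ← R4 + 16/5·R1.
R5 ← R5 − 3/5·R1.
R2 ← R2 / (49/8).
R1 ← R1 − 5/4·R2.
R3 ← R3 + 9/8·R2.
R4 ← R4 − 43/10·R2.
R5 ← R5 − 1/20·R2.
R3 ← R3 / (1929/1960).
R1 ← R1 − 243/196·R3.
R2 ← R2 + 67/196·R3.
R4 ← R4 − 6213/1960·R3.
R5 ← R5 − 421/980·R3.
R4 ← R4 / (668571/32150).
R1 ← R1 − 4532/643·R4.
R2 ← R2 + 19831/9645·R4.
R3 ← R3 + 9593/1929·R4.
R5 ← R5 − 510383/96450·R4.
R5 ← R5 / (-22474351/10028565).
R1 ← R1 − 682952/668571·R5.
R2 ← R2 − 199876/2005713·R5.
R3 ← R3 + 2147828/2005713·R5.
R4 ← R4 − 533318/668571·R5.
Reading off the reduced rows gives x = 6, y = 3, z = 0, u = 6, v = 2.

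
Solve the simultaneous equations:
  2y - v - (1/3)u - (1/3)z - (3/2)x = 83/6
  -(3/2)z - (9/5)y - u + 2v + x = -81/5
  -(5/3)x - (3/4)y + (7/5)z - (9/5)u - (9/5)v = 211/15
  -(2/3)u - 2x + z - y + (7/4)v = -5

Row-reduce:
R1 ← R1 / (-3/2).
R2 ← R2 − 1·R1.
R3 ← R3 + 5/3·R1.
R4 ← R4 + 2·R1.
R2 ← R2 / (-7/15).
R1 ← R1 + 4/3·R2.
R3 ← R3 + 107/36·R2.
R4 ← R4 + 11/3·R2.
R3 ← R3 / (3567/280).
R1 ← R1 − 36/7·R3.
R2 ← R2 − 155/42·R3.
R4 ← R4 − 629/42·R3.
R4 ← R4 / (61328/32103).
R1 ← R1 − 1366/1189·R4.
R2 ← R2 − 24980/32103·R4.
R3 ← R3 − 5338/10701·R4.
Rank is 4 with 5 unknowns, leaving v free.

infinitely many solutions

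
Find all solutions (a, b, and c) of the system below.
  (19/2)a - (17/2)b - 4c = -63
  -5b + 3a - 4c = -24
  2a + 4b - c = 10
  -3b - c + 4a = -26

no solution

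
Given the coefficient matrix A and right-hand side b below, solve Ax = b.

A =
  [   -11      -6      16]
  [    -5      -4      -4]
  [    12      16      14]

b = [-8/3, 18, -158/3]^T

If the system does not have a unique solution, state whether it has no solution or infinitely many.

x_1 = -2, x_2 = -1/3, x_3 = -5/3

Row-reduce the augmented matrix:
R1 ← R1 / (-11).
R2 ← R2 + 5·R1.
R3 ← R3 − 12·R1.
R2 ← R2 / (-14/11).
R1 ← R1 − 6/11·R2.
R3 ← R3 − 104/11·R2.
R3 ← R3 / (-366/7).
R1 ← R1 + 44/7·R3.
R2 ← R2 − 62/7·R3.
Reading off the reduced rows gives x_1 = -2, x_2 = -1/3, x_3 = -5/3.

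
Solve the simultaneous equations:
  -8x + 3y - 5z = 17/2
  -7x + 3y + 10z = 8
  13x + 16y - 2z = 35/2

x = -1/2, y = 3/2, z = 0

Row-reduce the augmented matrix:
R1 ← R1 / (-8).
R2 ← R2 + 7·R1.
R3 ← R3 − 13·R1.
R2 ← R2 / (3/8).
R1 ← R1 + 3/8·R2.
R3 ← R3 − 167/8·R2.
R3 ← R3 / (-2431/3).
R1 ← R1 − 15·R3.
R2 ← R2 − 115/3·R3.
Reading off the reduced rows gives x = -1/2, y = 3/2, z = 0.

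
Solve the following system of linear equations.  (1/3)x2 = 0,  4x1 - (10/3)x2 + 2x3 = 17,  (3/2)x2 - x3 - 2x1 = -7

Row-reduce:
Swap R1 and R2.
R1 ← R1 / (4).
R3 ← R3 + 2·R1.
R2 ← R2 / (1/3).
R1 ← R1 + 5/6·R2.
R3 ← R3 + 1/6·R2.
Row 3 reduces to 0 = 3/2, a contradiction. The system is inconsistent.

no solution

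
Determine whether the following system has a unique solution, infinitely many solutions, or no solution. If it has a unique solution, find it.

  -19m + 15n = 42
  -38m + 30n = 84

infinitely many solutions

Row-reduce:
R1 ← R1 / (-19).
R2 ← R2 + 38·R1.
Rank is 1 with 2 unknowns, leaving n free.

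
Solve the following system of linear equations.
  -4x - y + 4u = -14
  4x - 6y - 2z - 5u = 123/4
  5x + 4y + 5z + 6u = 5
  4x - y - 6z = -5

x = 5/2, y = -3, z = 3, u = -7/4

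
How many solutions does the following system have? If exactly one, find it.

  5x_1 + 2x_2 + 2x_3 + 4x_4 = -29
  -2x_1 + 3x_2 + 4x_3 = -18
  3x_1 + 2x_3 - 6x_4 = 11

infinitely many solutions

Row-reduce:
R1 ← R1 / (5).
R2 ← R2 + 2·R1.
R3 ← R3 − 3·R1.
R2 ← R2 / (19/5).
R1 ← R1 − 2/5·R2.
R3 ← R3 + 6/5·R2.
R3 ← R3 / (44/19).
R1 ← R1 + 2/19·R3.
R2 ← R2 − 24/19·R3.
Rank is 3 with 4 unknowns, leaving x_4 free.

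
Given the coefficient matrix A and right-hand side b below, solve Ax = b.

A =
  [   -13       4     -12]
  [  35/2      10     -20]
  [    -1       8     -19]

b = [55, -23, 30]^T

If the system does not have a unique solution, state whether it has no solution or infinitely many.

Row-reduce:
R1 ← R1 / (-13).
R2 ← R2 − 35/2·R1.
R3 ← R3 + 1·R1.
R2 ← R2 / (200/13).
R1 ← R1 + 4/13·R2.
R3 ← R3 − 100/13·R2.
Row 3 reduces to 0 = 1/4, a contradiction. The system is inconsistent.

no solution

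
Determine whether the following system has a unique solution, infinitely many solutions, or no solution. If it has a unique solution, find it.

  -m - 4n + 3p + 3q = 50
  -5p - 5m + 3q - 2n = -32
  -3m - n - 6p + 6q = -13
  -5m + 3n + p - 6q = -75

Row-reduce the augmented matrix:
R1 ← R1 / (-1).
R2 ← R2 + 5·R1.
R3 ← R3 + 3·R1.
R4 ← R4 + 5·R1.
R2 ← R2 / (18).
R1 ← R1 − 4·R2.
R3 ← R3 − 11·R2.
R4 ← R4 − 23·R2.
R3 ← R3 / (-25/9).
R1 ← R1 − 13/9·R3.
R2 ← R2 + 10/9·R3.
R4 ← R4 − 104/9·R3.
R4 ← R4 / (309/25).
R1 ← R1 − 48/25·R4.
R2 ← R2 + 12/5·R4.
R3 ← R3 + 39/25·R4.
Reading off the reduced rows gives m = 6, n = -5, p = 6, q = 6.

m = 6, n = -5, p = 6, q = 6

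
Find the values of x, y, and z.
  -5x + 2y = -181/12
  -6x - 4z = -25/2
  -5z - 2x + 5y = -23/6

Row-reduce the augmented matrix:
R1 ← R1 / (-5).
R2 ← R2 + 6·R1.
R3 ← R3 + 2·R1.
R2 ← R2 / (-12/5).
R1 ← R1 + 2/5·R2.
R3 ← R3 − 21/5·R2.
R3 ← R3 / (-12).
R1 ← R1 − 2/3·R3.
R2 ← R2 − 5/3·R3.
Reading off the reduced rows gives x = 11/4, y = -2/3, z = -1.

x = 11/4, y = -2/3, z = -1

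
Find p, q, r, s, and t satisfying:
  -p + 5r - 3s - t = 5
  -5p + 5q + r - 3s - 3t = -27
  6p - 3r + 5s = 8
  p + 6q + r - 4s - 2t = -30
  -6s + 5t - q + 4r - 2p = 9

Row-reduce the augmented matrix:
R1 ← R1 / (-1).
R2 ← R2 + 5·R1.
R3 ← R3 − 6·R1.
R4 ← R4 − 1·R1.
R5 ← R5 + 2·R1.
R2 ← R2 / (5).
R4 ← R4 − 6·R2.
R5 ← R5 + 1·R2.
R3 ← R3 / (27).
R1 ← R1 + 5·R3.
R2 ← R2 + 24/5·R3.
R4 ← R4 − 174/5·R3.
R5 ← R5 + 54/5·R3.
R4 ← R4 / (-209/45).
R1 ← R1 − 16/27·R4.
R2 ← R2 − 4/45·R4.
R3 ← R3 + 13/27·R4.
R5 ← R5 + 14/5·R4.
R5 ← R5 / (751/209).
R1 ← R1 − 39/209·R5.
R2 ← R2 + 130/209·R5.
R3 ← R3 + 97/209·R5.
R4 ← R4 + 105/209·R5.
Reading off the reduced rows gives p = 0, q = -2, r = 4, s = 4, t = 3.

p = 0, q = -2, r = 4, s = 4, t = 3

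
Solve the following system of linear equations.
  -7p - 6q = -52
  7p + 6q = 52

Row-reduce:
R1 ← R1 / (-7).
R2 ← R2 − 7·R1.
Rank is 1 with 2 unknowns, leaving q free.

infinitely many solutions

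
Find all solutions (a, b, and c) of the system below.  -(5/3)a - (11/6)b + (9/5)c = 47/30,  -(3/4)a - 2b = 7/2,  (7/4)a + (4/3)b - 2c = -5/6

a = -2, b = -1, c = -2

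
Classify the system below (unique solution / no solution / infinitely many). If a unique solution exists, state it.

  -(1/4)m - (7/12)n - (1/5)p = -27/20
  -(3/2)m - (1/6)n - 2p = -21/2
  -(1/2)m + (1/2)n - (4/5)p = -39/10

infinitely many solutions

Row-reduce:
R1 ← R1 / (-1/4).
R2 ← R2 + 3/2·R1.
R3 ← R3 + 1/2·R1.
R2 ← R2 / (10/3).
R1 ← R1 − 7/3·R2.
R3 ← R3 − 5/3·R2.
Rank is 2 with 3 unknowns, leaving p free.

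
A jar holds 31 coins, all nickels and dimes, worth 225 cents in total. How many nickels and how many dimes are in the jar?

Let n = nickels, d = dimes.
  n + d = 31
  10d + 5n = 225
From equation 1: n = 31 − d.
Substitute into equation 2 and solve: d = 14.
Then n = 17.

nickels: 17, dimes: 14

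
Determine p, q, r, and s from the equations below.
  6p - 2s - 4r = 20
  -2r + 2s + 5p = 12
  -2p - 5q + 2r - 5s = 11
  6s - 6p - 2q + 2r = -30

Row-reduce the augmented matrix:
R1 ← R1 / (6).
R2 ← R2 − 5·R1.
R3 ← R3 + 2·R1.
R4 ← R4 + 6·R1.
Swap R2 and R3.
R2 ← R2 / (-5).
R4 ← R4 + 2·R2.
R3 ← R3 / (4/3).
R1 ← R1 + 2/3·R3.
R2 ← R2 + 2/15·R3.
R4 ← R4 + 34/15·R3.
R4 ← R4 / (25/2).
R1 ← R1 − 3/2·R4.
R2 ← R2 − 3/2·R4.
R3 ← R3 − 11/4·R4.
Reading off the reduced rows gives p = 4, q = -1, r = 2, s = -2.

p = 4, q = -1, r = 2, s = -2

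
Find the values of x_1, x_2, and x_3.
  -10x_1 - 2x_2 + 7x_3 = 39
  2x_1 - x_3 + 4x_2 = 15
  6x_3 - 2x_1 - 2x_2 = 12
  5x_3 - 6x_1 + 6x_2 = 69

x_1 = -3, x_2 = 6, x_3 = 3

Row-reduce the augmented matrix:
R1 ← R1 / (-10).
R2 ← R2 − 2·R1.
R3 ← R3 + 2·R1.
R4 ← R4 + 6·R1.
R2 ← R2 / (18/5).
R1 ← R1 − 1/5·R2.
R3 ← R3 + 8/5·R2.
R4 ← R4 − 36/5·R2.
R3 ← R3 / (43/9).
R1 ← R1 + 13/18·R3.
R2 ← R2 − 1/9·R3.
R4 reduces to 0 = 0, so the extra equation is consistent.
Reading off the reduced rows gives x_1 = -3, x_2 = 6, x_3 = 3.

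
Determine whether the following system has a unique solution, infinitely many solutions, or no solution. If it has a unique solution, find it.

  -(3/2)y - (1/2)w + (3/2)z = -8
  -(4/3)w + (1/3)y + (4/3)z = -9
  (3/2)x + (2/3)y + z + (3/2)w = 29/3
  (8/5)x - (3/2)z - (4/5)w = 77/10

Row-reduce the augmented matrix:
Swap R1 and R3.
R1 ← R1 / (3/2).
R4 ← R4 − 8/5·R1.
R2 ← R2 / (1/3).
R1 ← R1 − 4/9·R2.
R3 ← R3 + 3/2·R2.
R4 ← R4 + 32/45·R2.
R3 ← R3 / (15/2).
R1 ← R1 + 10/9·R3.
R2 ← R2 − 4·R3.
R4 ← R4 − 5/18·R3.
R4 ← R4 / (-1351/270).
R1 ← R1 − 49/27·R4.
R2 ← R2 + 8/15·R4.
R3 ← R3 + 13/15·R4.
Reading off the reduced rows gives x = 4, y = 1, z = -3, w = 4.

x = 4, y = 1, z = -3, w = 4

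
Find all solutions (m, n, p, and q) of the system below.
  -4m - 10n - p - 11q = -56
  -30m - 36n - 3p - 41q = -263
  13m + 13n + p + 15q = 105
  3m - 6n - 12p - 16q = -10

no solution

Row-reduce:
R1 ← R1 / (-4).
R2 ← R2 + 30·R1.
R3 ← R3 − 13·R1.
R4 ← R4 − 3·R1.
R2 ← R2 / (39).
R1 ← R1 − 5/2·R2.
R3 ← R3 + 39/2·R2.
R4 ← R4 + 27/2·R2.
Swap R3 and R4.
R3 ← R3 / (-291/26).
R1 ← R1 + 1/26·R3.
R2 ← R2 − 3/26·R3.
Row 4 reduces to 0 = 3/2, a contradiction. The system is inconsistent.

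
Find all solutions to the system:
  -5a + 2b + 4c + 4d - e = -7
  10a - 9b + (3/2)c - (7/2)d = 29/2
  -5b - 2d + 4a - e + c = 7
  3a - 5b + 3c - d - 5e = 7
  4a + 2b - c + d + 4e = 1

infinitely many solutions

Row-reduce:
R1 ← R1 / (-5).
R2 ← R2 − 10·R1.
R3 ← R3 − 4·R1.
R4 ← R4 − 3·R1.
R5 ← R5 − 4·R1.
R2 ← R2 / (-5).
R1 ← R1 + 2/5·R2.
R3 ← R3 + 17/5·R2.
R4 ← R4 + 19/5·R2.
R5 ← R5 − 18/5·R2.
R3 ← R3 / (-113/50).
R1 ← R1 + 39/25·R3.
R2 ← R2 + 19/10·R3.
R4 ← R4 + 91/50·R3.
R5 ← R5 − 226/25·R3.
R4 ← R4 / (-59/113).
R1 ← R1 − 14/113·R4.
R2 ← R2 − 75/113·R4.
R3 ← R3 − 93/113·R4.
Rank is 4 with 5 unknowns, leaving e free.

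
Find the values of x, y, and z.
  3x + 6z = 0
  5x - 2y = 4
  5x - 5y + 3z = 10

x = 0, y = -2, z = 0

Row-reduce the augmented matrix:
R1 ← R1 / (3).
R2 ← R2 − 5·R1.
R3 ← R3 − 5·R1.
R2 ← R2 / (-2).
R3 ← R3 + 5·R2.
R3 ← R3 / (18).
R1 ← R1 − 2·R3.
R2 ← R2 − 5·R3.
Reading off the reduced rows gives x = 0, y = -2, z = 0.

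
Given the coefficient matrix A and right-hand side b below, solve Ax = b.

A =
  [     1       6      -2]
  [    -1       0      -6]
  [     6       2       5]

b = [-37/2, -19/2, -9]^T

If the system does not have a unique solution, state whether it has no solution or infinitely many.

x_1 = -5/2, x_2 = -2, x_3 = 2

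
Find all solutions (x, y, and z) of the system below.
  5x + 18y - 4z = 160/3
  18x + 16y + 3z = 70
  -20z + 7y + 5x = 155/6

x = 5/3, y = 5/2, z = 0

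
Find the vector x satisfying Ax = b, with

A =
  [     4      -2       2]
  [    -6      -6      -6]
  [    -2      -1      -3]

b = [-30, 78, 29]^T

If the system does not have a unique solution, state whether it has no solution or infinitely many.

Row-reduce the augmented matrix:
R1 ← R1 / (4).
R2 ← R2 + 6·R1.
R3 ← R3 + 2·R1.
R2 ← R2 / (-9).
R1 ← R1 + 1/2·R2.
R3 ← R3 + 2·R2.
R3 ← R3 / (-4/3).
R1 ← R1 − 2/3·R3.
R2 ← R2 − 1/3·R3.
Reading off the reduced rows gives x_1 = -6, x_2 = -2, x_3 = -5.

x_1 = -6, x_2 = -2, x_3 = -5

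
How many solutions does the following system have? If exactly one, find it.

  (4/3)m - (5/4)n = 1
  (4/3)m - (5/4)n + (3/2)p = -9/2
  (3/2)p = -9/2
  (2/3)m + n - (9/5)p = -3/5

no solution

Row-reduce:
R1 ← R1 / (4/3).
R2 ← R2 − 4/3·R1.
R4 ← R4 − 2/3·R1.
Swap R2 and R4.
R2 ← R2 / (13/8).
R1 ← R1 + 15/16·R2.
R3 ← R3 / (3/2).
R1 ← R1 + 27/26·R3.
R2 ← R2 + 72/65·R3.
R4 ← R4 − 3/2·R3.
Row 4 reduces to 0 = -1, a contradiction. The system is inconsistent.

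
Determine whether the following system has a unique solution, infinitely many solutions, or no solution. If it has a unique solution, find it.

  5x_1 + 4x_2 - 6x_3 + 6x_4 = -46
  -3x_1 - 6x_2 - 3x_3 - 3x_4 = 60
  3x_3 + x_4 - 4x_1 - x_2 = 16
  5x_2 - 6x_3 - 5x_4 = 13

x_1 = -6, x_2 = -4, x_3 = -3, x_4 = -3

Row-reduce the augmented matrix:
R1 ← R1 / (5).
R2 ← R2 + 3·R1.
R3 ← R3 + 4·R1.
R2 ← R2 / (-18/5).
R1 ← R1 − 4/5·R2.
R3 ← R3 − 11/5·R2.
R4 ← R4 − 5·R2.
R3 ← R3 / (-35/6).
R1 ← R1 + 8/3·R3.
R2 ← R2 − 11/6·R3.
R4 ← R4 + 91/6·R3.
R4 ← R4 / (-101/5).
R1 ← R1 + 52/35·R4.
R2 ← R2 − 62/35·R4.
R3 ← R3 + 37/35·R4.
Reading off the reduced rows gives x_1 = -6, x_2 = -4, x_3 = -3, x_4 = -3.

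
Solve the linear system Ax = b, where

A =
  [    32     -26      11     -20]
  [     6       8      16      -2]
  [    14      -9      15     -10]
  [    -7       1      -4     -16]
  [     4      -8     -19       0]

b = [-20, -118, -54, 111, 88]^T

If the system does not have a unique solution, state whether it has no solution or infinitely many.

x_1 = -5, x_2 = -4, x_3 = -4, x_4 = -4

Row-reduce the augmented matrix:
R1 ← R1 / (32).
R2 ← R2 − 6·R1.
R3 ← R3 − 14·R1.
R4 ← R4 + 7·R1.
R5 ← R5 − 4·R1.
R2 ← R2 / (103/8).
R1 ← R1 + 13/16·R2.
R3 ← R3 − 19/8·R2.
R4 ← R4 + 75/16·R2.
R5 ← R5 + 19/4·R2.
R3 ← R3 / (1569/206).
R1 ← R1 − 126/103·R3.
R2 ← R2 − 223/206·R3.
R4 ← R4 − 717/206·R3.
R5 ← R5 + 1569/103·R3.
R4 ← R4 / (-9947/523).
R1 ← R1 + 137/523·R4.
R2 ← R2 − 188/523·R4.
R3 ← R3 + 108/523·R4.
R5 reduces to 0 = 0, so the extra equation is consistent.
Reading off the reduced rows gives x_1 = -5, x_2 = -4, x_3 = -4, x_4 = -4.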